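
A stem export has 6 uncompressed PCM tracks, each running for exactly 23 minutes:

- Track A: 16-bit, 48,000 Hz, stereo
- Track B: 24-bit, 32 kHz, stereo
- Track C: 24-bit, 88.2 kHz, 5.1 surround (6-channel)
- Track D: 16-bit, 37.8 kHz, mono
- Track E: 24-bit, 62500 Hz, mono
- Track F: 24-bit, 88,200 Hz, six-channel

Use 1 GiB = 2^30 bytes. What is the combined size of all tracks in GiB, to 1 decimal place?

exactly 23 minutes = 1,380 s.
Track A: 48,000 × 1,380 × 2 × 2 = 264,960,000 bytes.
Track B: 32,000 × 1,380 × 3 × 2 = 264,960,000 bytes.
Track C: 88,200 × 1,380 × 3 × 6 = 2,190,888,000 bytes.
Track D: 37,800 × 1,380 × 2 × 1 = 104,328,000 bytes.
Track E: 62,500 × 1,380 × 3 × 1 = 258,750,000 bytes.
Track F: 88,200 × 1,380 × 3 × 6 = 2,190,888,000 bytes.
Total = 5,274,774,000 bytes = 4.9 GiB.

4.9 GiB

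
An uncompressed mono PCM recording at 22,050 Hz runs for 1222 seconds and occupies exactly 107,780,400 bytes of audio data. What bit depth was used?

32 bits

Bytes per sample = 107,780,400 / (22,050 × 1,222 × 1) = 107,780,400 / 26,945,100 = 4.
Bit depth = 4 × 8 = 32 bits.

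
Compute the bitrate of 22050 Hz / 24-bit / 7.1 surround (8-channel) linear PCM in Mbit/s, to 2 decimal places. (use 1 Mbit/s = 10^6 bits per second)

Bit rate = 22,050 × 24 × 8 = 4,233,600 bits/s.
= 4.23 Mbit/s.

4.23 Mbit/s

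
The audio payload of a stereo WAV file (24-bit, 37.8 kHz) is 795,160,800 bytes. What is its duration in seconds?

3,506 seconds

Byte rate = 37,800 × 3 × 2 = 226,800 bytes/s.
Duration = 795,160,800 / 226,800 = 3,506 s.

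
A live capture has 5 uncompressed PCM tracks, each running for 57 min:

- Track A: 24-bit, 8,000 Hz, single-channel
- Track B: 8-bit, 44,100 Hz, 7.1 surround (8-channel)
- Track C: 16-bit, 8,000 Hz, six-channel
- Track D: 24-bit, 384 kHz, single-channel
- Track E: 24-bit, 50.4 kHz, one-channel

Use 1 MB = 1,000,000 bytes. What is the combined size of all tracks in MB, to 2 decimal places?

57 min = 3,420 s.
Track A: 8,000 × 3,420 × 3 × 1 = 82,080,000 bytes.
Track B: 44,100 × 3,420 × 1 × 8 = 1,206,576,000 bytes.
Track C: 8,000 × 3,420 × 2 × 6 = 328,320,000 bytes.
Track D: 384,000 × 3,420 × 3 × 1 = 3,939,840,000 bytes.
Track E: 50,400 × 3,420 × 3 × 1 = 517,104,000 bytes.
Total = 6,073,920,000 bytes = 6073.92 MB.

6073.92 MB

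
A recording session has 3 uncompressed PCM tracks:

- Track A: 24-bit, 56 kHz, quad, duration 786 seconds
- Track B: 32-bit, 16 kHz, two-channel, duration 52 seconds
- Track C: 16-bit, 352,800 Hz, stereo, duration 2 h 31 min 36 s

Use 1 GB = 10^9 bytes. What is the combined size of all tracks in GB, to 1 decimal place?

13.4 GB

Track A: 56,000 × 786 × 3 × 4 = 528,192,000 bytes.
Track B: 16,000 × 52 × 4 × 2 = 6,656,000 bytes.
Track C: 2 h 31 min 36 s = 9,096 s; 352,800 × 9,096 × 2 × 2 = 12,836,275,200 bytes.
Total = 13,371,123,200 bytes = 13.4 GB.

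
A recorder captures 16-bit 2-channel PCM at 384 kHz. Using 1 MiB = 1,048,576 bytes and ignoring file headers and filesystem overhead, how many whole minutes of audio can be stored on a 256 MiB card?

Uncompressed byte rate = 384,000 × 2 × 2 = 1,536,000 bytes/s.
Capacity = 256 × 1,048,576 = 268,435,456 bytes.
268,435,456 / 1,536,000 ≈ 174.76 s → 2 minutes.

2 minutes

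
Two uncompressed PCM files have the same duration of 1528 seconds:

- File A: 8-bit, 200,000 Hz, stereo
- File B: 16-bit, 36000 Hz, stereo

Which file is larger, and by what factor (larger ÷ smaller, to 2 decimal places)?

File A: 200,000 × 1 × 2 = 400,000 bytes/s.
File B: 36,000 × 2 × 2 = 144,000 bytes/s.
File A is larger; ratio = 611,200,000 / 220,032,000 = 2.78.

File A, by a factor of 2.78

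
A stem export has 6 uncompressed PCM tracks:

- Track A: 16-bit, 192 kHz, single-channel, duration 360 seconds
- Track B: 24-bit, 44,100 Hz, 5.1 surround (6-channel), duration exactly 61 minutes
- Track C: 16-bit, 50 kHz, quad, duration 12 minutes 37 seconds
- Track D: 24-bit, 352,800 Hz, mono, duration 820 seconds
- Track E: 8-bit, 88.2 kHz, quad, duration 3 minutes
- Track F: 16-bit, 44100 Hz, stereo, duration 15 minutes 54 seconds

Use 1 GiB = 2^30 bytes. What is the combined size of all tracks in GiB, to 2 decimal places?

Track A: 192,000 × 360 × 2 × 1 = 138,240,000 bytes.
Track B: exactly 61 minutes = 3,660 s; 44,100 × 3,660 × 3 × 6 = 2,905,308,000 bytes.
Track C: 12 minutes 37 seconds = 757 s; 50,000 × 757 × 2 × 4 = 302,800,000 bytes.
Track D: 352,800 × 820 × 3 × 1 = 867,888,000 bytes.
Track E: 3 minutes = 180 s; 88,200 × 180 × 1 × 4 = 63,504,000 bytes.
Track F: 15 minutes 54 seconds = 954 s; 44,100 × 954 × 2 × 2 = 168,285,600 bytes.
Total = 4,446,025,600 bytes = 4.14 GiB.

4.14 GiB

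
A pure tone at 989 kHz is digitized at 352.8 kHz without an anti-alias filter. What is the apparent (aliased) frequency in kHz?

69.4 kHz

Nyquist = 352,800/2 = 176,400 Hz; 989,000 Hz exceeds it.
Alias = |989,000 − 3×352,800| = |989,000 − 1,058,400| = 69,400 Hz = 69.4 kHz.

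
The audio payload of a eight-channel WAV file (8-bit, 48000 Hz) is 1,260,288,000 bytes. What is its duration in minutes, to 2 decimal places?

Byte rate = 48,000 × 1 × 8 = 384,000 bytes/s.
Duration = 1,260,288,000 / 384,000 = 3,282 s.
3,282 s / 60 = 54.70 minutes.

54.70 minutes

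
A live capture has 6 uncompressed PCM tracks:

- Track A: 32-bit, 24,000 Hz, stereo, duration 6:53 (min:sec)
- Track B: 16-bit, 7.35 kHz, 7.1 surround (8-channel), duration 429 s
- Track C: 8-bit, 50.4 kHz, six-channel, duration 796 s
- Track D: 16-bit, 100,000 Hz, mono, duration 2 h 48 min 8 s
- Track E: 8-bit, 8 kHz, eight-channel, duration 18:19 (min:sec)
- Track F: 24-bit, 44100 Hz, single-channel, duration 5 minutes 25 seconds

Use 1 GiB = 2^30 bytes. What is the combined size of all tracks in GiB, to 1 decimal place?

2.3 GiB

Track A: 6:53 (min:sec) = 413 s; 24,000 × 413 × 4 × 2 = 79,296,000 bytes.
Track B: 7,350 × 429 × 2 × 8 = 50,450,400 bytes.
Track C: 50,400 × 796 × 1 × 6 = 240,710,400 bytes.
Track D: 2 h 48 min 8 s = 10,088 s; 100,000 × 10,088 × 2 × 1 = 2,017,600,000 bytes.
Track E: 18:19 (min:sec) = 1,099 s; 8,000 × 1,099 × 1 × 8 = 70,336,000 bytes.
Track F: 5 minutes 25 seconds = 325 s; 44,100 × 325 × 3 × 1 = 42,997,500 bytes.
Total = 2,501,390,300 bytes = 2.3 GiB.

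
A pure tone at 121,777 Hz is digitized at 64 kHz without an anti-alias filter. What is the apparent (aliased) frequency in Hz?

6,223 Hz

Nyquist = 64,000/2 = 32,000 Hz; 121,777 Hz exceeds it.
Alias = |121,777 − 2×64,000| = |121,777 − 128,000| = 6,223 Hz.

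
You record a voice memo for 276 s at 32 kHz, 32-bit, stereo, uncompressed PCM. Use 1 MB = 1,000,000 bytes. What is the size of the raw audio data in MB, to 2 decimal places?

70.66 MB

Bytes = 32,000 samples/s × 276 s × 4 bytes/sample × 2 ch = 70,656,000 bytes.
70,656,000 / 1,000,000 = 70.66 MB.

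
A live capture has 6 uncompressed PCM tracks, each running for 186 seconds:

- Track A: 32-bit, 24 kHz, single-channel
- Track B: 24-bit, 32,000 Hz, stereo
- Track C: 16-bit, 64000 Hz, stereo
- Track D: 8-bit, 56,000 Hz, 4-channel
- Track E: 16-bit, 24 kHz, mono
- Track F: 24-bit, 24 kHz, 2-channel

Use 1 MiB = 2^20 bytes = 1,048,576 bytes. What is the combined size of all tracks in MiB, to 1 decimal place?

Track A: 24,000 × 186 × 4 × 1 = 17,856,000 bytes.
Track B: 32,000 × 186 × 3 × 2 = 35,712,000 bytes.
Track C: 64,000 × 186 × 2 × 2 = 47,616,000 bytes.
Track D: 56,000 × 186 × 1 × 4 = 41,664,000 bytes.
Track E: 24,000 × 186 × 2 × 1 = 8,928,000 bytes.
Track F: 24,000 × 186 × 3 × 2 = 26,784,000 bytes.
Total = 178,560,000 bytes = 170.3 MiB.

170.3 MiB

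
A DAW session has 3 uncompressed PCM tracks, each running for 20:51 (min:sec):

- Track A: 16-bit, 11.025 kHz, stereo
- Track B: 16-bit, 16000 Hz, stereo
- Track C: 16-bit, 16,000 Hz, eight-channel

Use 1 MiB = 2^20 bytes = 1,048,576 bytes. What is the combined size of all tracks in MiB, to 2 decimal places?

20:51 (min:sec) = 1,251 s.
Track A: 11,025 × 1,251 × 2 × 2 = 55,169,100 bytes.
Track B: 16,000 × 1,251 × 2 × 2 = 80,064,000 bytes.
Track C: 16,000 × 1,251 × 2 × 8 = 320,256,000 bytes.
Total = 455,489,100 bytes = 434.39 MiB.

434.39 MiB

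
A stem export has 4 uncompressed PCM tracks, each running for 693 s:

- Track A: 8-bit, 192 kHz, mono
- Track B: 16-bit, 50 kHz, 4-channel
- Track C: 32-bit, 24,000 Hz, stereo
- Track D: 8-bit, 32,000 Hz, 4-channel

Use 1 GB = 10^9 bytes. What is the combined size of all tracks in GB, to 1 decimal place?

Track A: 192,000 × 693 × 1 × 1 = 133,056,000 bytes.
Track B: 50,000 × 693 × 2 × 4 = 277,200,000 bytes.
Track C: 24,000 × 693 × 4 × 2 = 133,056,000 bytes.
Track D: 32,000 × 693 × 1 × 4 = 88,704,000 bytes.
Total = 632,016,000 bytes = 0.6 GB.

0.6 GB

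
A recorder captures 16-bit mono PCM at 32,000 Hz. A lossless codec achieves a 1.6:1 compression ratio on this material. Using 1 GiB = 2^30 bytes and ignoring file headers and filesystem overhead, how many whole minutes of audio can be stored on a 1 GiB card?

447 minutes

Uncompressed byte rate = 32,000 × 2 × 1 = 64,000 bytes/s.
After 1.6:1 compression, effective rate ≈ 40000 bytes/s.
Capacity = 1 × 1,073,741,824 = 1,073,741,824 bytes.
1,073,741,824 / effective rate ≈ 26843.55 s → 447 minutes.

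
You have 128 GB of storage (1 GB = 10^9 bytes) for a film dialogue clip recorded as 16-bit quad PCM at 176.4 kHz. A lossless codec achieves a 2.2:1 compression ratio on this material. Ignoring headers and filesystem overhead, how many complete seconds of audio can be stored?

199,546 seconds

Uncompressed byte rate = 176,400 × 2 × 4 = 1,411,200 bytes/s.
After 2.2:1 compression, effective rate ≈ 641454.55 bytes/s.
Capacity = 128 × 1,000,000,000 = 128,000,000,000 bytes.
128,000,000,000 / effective rate ≈ 199546.49 s → 199,546 seconds.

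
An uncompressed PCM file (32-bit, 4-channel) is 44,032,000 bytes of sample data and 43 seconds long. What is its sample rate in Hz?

64,000 Hz

Bytes = sample_rate × seconds × bytes_per_sample × channels.
sample_rate = 44,032,000 / (43 × 4 × 4) = 44,032,000 / 688 = 64,000 Hz.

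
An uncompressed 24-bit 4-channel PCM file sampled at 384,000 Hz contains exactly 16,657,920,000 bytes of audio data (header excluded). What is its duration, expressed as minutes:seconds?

Byte rate = 384,000 × 3 × 4 = 4,608,000 bytes/s.
Duration = 16,657,920,000 / 4,608,000 = 3,615 s.
3,615 s = 60:15.

60:15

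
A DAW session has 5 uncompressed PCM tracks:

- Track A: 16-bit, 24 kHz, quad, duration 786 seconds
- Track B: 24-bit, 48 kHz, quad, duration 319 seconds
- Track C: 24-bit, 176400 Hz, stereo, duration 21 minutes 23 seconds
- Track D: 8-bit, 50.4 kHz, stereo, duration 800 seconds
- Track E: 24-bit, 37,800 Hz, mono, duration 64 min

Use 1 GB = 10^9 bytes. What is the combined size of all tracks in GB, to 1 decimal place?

2.2 GB

Track A: 24,000 × 786 × 2 × 4 = 150,912,000 bytes.
Track B: 48,000 × 319 × 3 × 4 = 183,744,000 bytes.
Track C: 21 minutes 23 seconds = 1,283 s; 176,400 × 1,283 × 3 × 2 = 1,357,927,200 bytes.
Track D: 50,400 × 800 × 1 × 2 = 80,640,000 bytes.
Track E: 64 min = 3,840 s; 37,800 × 3,840 × 3 × 1 = 435,456,000 bytes.
Total = 2,208,679,200 bytes = 2.2 GB.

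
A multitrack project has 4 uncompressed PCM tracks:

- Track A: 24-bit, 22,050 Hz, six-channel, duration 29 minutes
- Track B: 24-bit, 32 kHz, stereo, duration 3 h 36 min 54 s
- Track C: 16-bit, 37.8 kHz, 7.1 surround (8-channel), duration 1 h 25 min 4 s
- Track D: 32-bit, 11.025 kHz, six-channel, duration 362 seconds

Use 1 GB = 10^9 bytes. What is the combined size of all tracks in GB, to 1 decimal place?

6.4 GB

Track A: 29 minutes = 1,740 s; 22,050 × 1,740 × 3 × 6 = 690,606,000 bytes.
Track B: 3 h 36 min 54 s = 13,014 s; 32,000 × 13,014 × 3 × 2 = 2,498,688,000 bytes.
Track C: 1 h 25 min 4 s = 5,104 s; 37,800 × 5,104 × 2 × 8 = 3,086,899,200 bytes.
Track D: 11,025 × 362 × 4 × 6 = 95,785,200 bytes.
Total = 6,371,978,400 bytes = 6.4 GB.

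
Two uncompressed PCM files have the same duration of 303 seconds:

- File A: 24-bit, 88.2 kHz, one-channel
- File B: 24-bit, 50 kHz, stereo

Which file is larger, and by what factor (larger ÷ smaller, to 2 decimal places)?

File B, by a factor of 1.13

File A: 88,200 × 3 × 1 = 264,600 bytes/s.
File B: 50,000 × 3 × 2 = 300,000 bytes/s.
File B is larger; ratio = 90,900,000 / 80,173,800 = 1.13.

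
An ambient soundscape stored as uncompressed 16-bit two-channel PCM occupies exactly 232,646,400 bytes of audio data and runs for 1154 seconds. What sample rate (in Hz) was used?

50,400 Hz

Bytes = sample_rate × seconds × bytes_per_sample × channels.
sample_rate = 232,646,400 / (1,154 × 2 × 2) = 232,646,400 / 4,616 = 50,400 Hz.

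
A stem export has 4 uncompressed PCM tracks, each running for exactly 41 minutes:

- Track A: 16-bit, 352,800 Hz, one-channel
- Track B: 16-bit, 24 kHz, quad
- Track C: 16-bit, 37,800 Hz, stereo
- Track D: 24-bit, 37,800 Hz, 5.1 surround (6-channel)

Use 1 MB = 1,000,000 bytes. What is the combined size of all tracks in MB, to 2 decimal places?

exactly 41 minutes = 2,460 s.
Track A: 352,800 × 2,460 × 2 × 1 = 1,735,776,000 bytes.
Track B: 24,000 × 2,460 × 2 × 4 = 472,320,000 bytes.
Track C: 37,800 × 2,460 × 2 × 2 = 371,952,000 bytes.
Track D: 37,800 × 2,460 × 3 × 6 = 1,673,784,000 bytes.
Total = 4,253,832,000 bytes = 4253.83 MB.

4253.83 MB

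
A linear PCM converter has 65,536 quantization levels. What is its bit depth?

log2(65,536) = 16.

16 bits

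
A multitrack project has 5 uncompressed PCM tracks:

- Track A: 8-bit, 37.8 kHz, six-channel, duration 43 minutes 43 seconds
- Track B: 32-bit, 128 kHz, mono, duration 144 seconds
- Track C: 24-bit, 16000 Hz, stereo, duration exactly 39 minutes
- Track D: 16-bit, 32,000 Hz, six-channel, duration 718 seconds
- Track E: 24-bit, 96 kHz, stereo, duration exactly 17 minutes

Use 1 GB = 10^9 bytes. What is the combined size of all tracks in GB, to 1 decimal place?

Track A: 43 minutes 43 seconds = 2,623 s; 37,800 × 2,623 × 1 × 6 = 594,896,400 bytes.
Track B: 128,000 × 144 × 4 × 1 = 73,728,000 bytes.
Track C: exactly 39 minutes = 2,340 s; 16,000 × 2,340 × 3 × 2 = 224,640,000 bytes.
Track D: 32,000 × 718 × 2 × 6 = 275,712,000 bytes.
Track E: exactly 17 minutes = 1,020 s; 96,000 × 1,020 × 3 × 2 = 587,520,000 bytes.
Total = 1,756,496,400 bytes = 1.8 GB.

1.8 GB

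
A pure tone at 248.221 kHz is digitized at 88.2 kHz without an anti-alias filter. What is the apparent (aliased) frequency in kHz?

16.379 kHz

Nyquist = 88,200/2 = 44,100 Hz; 248,221 Hz exceeds it.
Alias = |248,221 − 3×88,200| = |248,221 − 264,600| = 16,379 Hz = 16.379 kHz.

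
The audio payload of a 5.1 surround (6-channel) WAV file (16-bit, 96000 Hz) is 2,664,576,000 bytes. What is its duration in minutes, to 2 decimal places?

Byte rate = 96,000 × 2 × 6 = 1,152,000 bytes/s.
Duration = 2,664,576,000 / 1,152,000 = 2,313 s.
2,313 s / 60 = 38.55 minutes.

38.55 minutes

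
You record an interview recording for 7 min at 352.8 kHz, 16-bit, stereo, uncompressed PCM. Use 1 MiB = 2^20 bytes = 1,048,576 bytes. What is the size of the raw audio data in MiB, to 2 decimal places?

565.25 MiB

Duration = 7 min = 420 s.
Bytes = 352,800 samples/s × 420 s × 2 bytes/sample × 2 ch = 592,704,000 bytes.
592,704,000 / 1,048,576 = 565.25 MiB.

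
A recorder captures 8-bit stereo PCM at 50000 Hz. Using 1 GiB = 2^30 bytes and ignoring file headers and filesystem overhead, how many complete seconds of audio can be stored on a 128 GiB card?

Uncompressed byte rate = 50,000 × 1 × 2 = 100,000 bytes/s.
Capacity = 128 × 1,073,741,824 = 137,438,953,472 bytes.
137,438,953,472 / 100,000 ≈ 1374389.53 s → 1,374,389 seconds.

1,374,389 seconds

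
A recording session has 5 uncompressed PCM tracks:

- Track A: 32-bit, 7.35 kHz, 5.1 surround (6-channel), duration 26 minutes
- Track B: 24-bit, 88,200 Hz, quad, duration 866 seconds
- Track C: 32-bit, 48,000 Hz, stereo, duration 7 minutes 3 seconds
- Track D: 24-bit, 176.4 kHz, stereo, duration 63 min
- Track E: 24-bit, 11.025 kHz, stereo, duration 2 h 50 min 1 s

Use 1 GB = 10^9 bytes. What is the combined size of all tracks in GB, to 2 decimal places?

Track A: 26 minutes = 1,560 s; 7,350 × 1,560 × 4 × 6 = 275,184,000 bytes.
Track B: 88,200 × 866 × 3 × 4 = 916,574,400 bytes.
Track C: 7 minutes 3 seconds = 423 s; 48,000 × 423 × 4 × 2 = 162,432,000 bytes.
Track D: 63 min = 3,780 s; 176,400 × 3,780 × 3 × 2 = 4,000,752,000 bytes.
Track E: 2 h 50 min 1 s = 10,201 s; 11,025 × 10,201 × 3 × 2 = 674,796,150 bytes.
Total = 6,029,738,550 bytes = 6.03 GB.

6.03 GB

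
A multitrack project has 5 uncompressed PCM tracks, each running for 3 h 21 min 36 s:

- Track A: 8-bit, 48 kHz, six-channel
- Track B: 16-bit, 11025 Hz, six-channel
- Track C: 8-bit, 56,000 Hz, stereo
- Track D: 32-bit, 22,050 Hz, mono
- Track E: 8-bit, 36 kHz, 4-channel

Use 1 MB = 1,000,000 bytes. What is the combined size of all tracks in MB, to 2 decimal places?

3 h 21 min 36 s = 12,096 s.
Track A: 48,000 × 12,096 × 1 × 6 = 3,483,648,000 bytes.
Track B: 11,025 × 12,096 × 2 × 6 = 1,600,300,800 bytes.
Track C: 56,000 × 12,096 × 1 × 2 = 1,354,752,000 bytes.
Track D: 22,050 × 12,096 × 4 × 1 = 1,066,867,200 bytes.
Track E: 36,000 × 12,096 × 1 × 4 = 1,741,824,000 bytes.
Total = 9,247,392,000 bytes = 9247.39 MB.

9247.39 MB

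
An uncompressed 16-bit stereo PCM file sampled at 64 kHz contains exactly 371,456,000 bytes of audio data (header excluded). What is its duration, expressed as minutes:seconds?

24:11

Byte rate = 64,000 × 2 × 2 = 256,000 bytes/s.
Duration = 371,456,000 / 256,000 = 1,451 s.
1,451 s = 24:11.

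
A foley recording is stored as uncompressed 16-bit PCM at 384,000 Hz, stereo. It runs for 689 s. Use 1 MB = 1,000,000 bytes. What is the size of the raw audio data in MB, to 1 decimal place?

1058.3 MB

Bytes = 384,000 samples/s × 689 s × 2 bytes/sample × 2 ch = 1,058,304,000 bytes.
1,058,304,000 / 1,000,000 = 1058.3 MB.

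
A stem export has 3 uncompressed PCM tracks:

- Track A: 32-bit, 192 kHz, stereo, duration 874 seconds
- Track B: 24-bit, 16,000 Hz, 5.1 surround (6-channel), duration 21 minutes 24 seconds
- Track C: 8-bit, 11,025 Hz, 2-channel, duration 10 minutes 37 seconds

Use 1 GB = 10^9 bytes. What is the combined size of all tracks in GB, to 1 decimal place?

Track A: 192,000 × 874 × 4 × 2 = 1,342,464,000 bytes.
Track B: 21 minutes 24 seconds = 1,284 s; 16,000 × 1,284 × 3 × 6 = 369,792,000 bytes.
Track C: 10 minutes 37 seconds = 637 s; 11,025 × 637 × 1 × 2 = 14,045,850 bytes.
Total = 1,726,301,850 bytes = 1.7 GB.

1.7 GB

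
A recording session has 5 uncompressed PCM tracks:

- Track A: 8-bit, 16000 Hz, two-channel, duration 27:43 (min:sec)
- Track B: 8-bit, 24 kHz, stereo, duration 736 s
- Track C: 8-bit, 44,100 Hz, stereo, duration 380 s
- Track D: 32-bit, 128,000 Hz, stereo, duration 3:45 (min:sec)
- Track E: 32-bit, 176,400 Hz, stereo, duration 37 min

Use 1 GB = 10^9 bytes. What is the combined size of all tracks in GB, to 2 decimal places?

3.49 GB

Track A: 27:43 (min:sec) = 1,663 s; 16,000 × 1,663 × 1 × 2 = 53,216,000 bytes.
Track B: 24,000 × 736 × 1 × 2 = 35,328,000 bytes.
Track C: 44,100 × 380 × 1 × 2 = 33,516,000 bytes.
Track D: 3:45 (min:sec) = 225 s; 128,000 × 225 × 4 × 2 = 230,400,000 bytes.
Track E: 37 min = 2,220 s; 176,400 × 2,220 × 4 × 2 = 3,132,864,000 bytes.
Total = 3,485,324,000 bytes = 3.49 GB.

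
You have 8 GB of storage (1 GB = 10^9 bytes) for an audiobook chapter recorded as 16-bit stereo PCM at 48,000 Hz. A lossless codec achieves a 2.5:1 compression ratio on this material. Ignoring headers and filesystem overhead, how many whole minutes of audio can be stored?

1,736 minutes

Uncompressed byte rate = 48,000 × 2 × 2 = 192,000 bytes/s.
After 2.5:1 compression, effective rate ≈ 76800 bytes/s.
Capacity = 8 × 1,000,000,000 = 8,000,000,000 bytes.
8,000,000,000 / effective rate ≈ 104166.67 s → 1,736 minutes.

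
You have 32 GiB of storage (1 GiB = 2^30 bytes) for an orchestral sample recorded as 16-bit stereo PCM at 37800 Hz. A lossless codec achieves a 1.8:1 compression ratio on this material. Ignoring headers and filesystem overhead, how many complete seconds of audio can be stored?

409,044 seconds

Uncompressed byte rate = 37,800 × 2 × 2 = 151,200 bytes/s.
After 1.8:1 compression, effective rate ≈ 84000 bytes/s.
Capacity = 32 × 1,073,741,824 = 34,359,738,368 bytes.
34,359,738,368 / effective rate ≈ 409044.5 s → 409,044 seconds.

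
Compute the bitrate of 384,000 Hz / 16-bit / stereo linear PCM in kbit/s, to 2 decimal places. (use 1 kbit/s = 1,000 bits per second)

12288.00 kbit/s

Bit rate = 384,000 × 16 × 2 = 12,288,000 bits/s.
= 12288.00 kbit/s.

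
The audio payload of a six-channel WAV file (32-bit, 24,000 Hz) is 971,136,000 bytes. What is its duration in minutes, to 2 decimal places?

Byte rate = 24,000 × 4 × 6 = 576,000 bytes/s.
Duration = 971,136,000 / 576,000 = 1,686 s.
1,686 s / 60 = 28.10 minutes.

28.10 minutes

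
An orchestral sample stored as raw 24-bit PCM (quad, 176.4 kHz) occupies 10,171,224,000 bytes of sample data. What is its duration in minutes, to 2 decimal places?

80.08 minutes

Byte rate = 176,400 × 3 × 4 = 2,116,800 bytes/s.
Duration = 10,171,224,000 / 2,116,800 = 4,805 s.
4,805 s / 60 = 80.08 minutes.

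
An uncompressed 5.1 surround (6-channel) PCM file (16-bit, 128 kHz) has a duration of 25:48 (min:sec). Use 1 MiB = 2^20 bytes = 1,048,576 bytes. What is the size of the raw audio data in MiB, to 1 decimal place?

Duration = 25:48 (min:sec) = 1,548 s.
Bytes = 128,000 samples/s × 1,548 s × 2 bytes/sample × 6 ch = 2,377,728,000 bytes.
2,377,728,000 / 1,048,576 = 2267.6 MiB.

2267.6 MiB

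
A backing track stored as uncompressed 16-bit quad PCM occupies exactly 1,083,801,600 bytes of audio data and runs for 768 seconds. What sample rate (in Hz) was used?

176,400 Hz

Bytes = sample_rate × seconds × bytes_per_sample × channels.
sample_rate = 1,083,801,600 / (768 × 2 × 4) = 1,083,801,600 / 6,144 = 176,400 Hz.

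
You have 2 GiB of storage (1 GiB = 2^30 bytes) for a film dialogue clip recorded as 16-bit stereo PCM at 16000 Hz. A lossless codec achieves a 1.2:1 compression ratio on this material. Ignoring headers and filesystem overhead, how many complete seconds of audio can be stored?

Uncompressed byte rate = 16,000 × 2 × 2 = 64,000 bytes/s.
After 1.2:1 compression, effective rate ≈ 53333.33 bytes/s.
Capacity = 2 × 1,073,741,824 = 2,147,483,648 bytes.
2,147,483,648 / effective rate ≈ 40265.32 s → 40,265 seconds.

40,265 seconds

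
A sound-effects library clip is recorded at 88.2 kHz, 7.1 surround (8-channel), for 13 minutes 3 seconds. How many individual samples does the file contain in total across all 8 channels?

13 minutes 3 seconds = 783 s.
88,200 × 783 s × 8 ch = 552,484,800 samples.

552,484,800 samples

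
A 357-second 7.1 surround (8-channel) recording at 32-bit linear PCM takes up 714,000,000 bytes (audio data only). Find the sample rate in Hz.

Bytes = sample_rate × seconds × bytes_per_sample × channels.
sample_rate = 714,000,000 / (357 × 4 × 8) = 714,000,000 / 11,424 = 62,500 Hz.

62,500 Hz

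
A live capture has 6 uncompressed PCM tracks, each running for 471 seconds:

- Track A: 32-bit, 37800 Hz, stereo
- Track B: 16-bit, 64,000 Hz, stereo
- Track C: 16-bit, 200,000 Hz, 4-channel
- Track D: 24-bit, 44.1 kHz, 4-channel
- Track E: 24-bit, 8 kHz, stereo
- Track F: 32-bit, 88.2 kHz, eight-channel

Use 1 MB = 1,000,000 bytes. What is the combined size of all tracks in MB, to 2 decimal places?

Track A: 37,800 × 471 × 4 × 2 = 142,430,400 bytes.
Track B: 64,000 × 471 × 2 × 2 = 120,576,000 bytes.
Track C: 200,000 × 471 × 2 × 4 = 753,600,000 bytes.
Track D: 44,100 × 471 × 3 × 4 = 249,253,200 bytes.
Track E: 8,000 × 471 × 3 × 2 = 22,608,000 bytes.
Track F: 88,200 × 471 × 4 × 8 = 1,329,350,400 bytes.
Total = 2,617,818,000 bytes = 2617.82 MB.

2617.82 MB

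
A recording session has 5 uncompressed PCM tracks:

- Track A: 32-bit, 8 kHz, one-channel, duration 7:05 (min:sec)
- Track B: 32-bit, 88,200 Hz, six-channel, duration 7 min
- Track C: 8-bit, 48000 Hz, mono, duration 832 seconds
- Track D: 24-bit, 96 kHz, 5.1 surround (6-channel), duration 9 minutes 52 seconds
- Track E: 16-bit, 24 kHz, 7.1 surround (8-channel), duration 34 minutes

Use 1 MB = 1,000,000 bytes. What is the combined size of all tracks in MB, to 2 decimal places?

2748.93 MB

Track A: 7:05 (min:sec) = 425 s; 8,000 × 425 × 4 × 1 = 13,600,000 bytes.
Track B: 7 min = 420 s; 88,200 × 420 × 4 × 6 = 889,056,000 bytes.
Track C: 48,000 × 832 × 1 × 1 = 39,936,000 bytes.
Track D: 9 minutes 52 seconds = 592 s; 96,000 × 592 × 3 × 6 = 1,022,976,000 bytes.
Track E: 34 minutes = 2,040 s; 24,000 × 2,040 × 2 × 8 = 783,360,000 bytes.
Total = 2,748,928,000 bytes = 2748.93 MB.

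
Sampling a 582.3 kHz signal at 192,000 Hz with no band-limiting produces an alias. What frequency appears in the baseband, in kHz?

6.3 kHz

Nyquist = 192,000/2 = 96,000 Hz; 582,300 Hz exceeds it.
Alias = |582,300 − 3×192,000| = |582,300 − 576,000| = 6,300 Hz = 6.3 kHz.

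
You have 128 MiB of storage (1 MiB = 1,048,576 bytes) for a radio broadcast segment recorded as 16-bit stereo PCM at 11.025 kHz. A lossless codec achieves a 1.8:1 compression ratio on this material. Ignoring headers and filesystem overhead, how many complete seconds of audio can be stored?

Uncompressed byte rate = 11,025 × 2 × 2 = 44,100 bytes/s.
After 1.8:1 compression, effective rate ≈ 24500 bytes/s.
Capacity = 128 × 1,048,576 = 134,217,728 bytes.
134,217,728 / effective rate ≈ 5478.27 s → 5,478 seconds.

5,478 seconds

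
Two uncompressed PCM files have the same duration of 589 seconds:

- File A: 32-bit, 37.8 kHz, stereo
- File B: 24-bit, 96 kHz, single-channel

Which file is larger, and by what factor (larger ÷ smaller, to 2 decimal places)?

File A, by a factor of 1.05

File A: 37,800 × 4 × 2 = 302,400 bytes/s.
File B: 96,000 × 3 × 1 = 288,000 bytes/s.
File A is larger; ratio = 178,113,600 / 169,632,000 = 1.05.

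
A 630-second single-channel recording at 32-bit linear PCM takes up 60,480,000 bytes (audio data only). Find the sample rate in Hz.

24,000 Hz

Bytes = sample_rate × seconds × bytes_per_sample × channels.
sample_rate = 60,480,000 / (630 × 4 × 1) = 60,480,000 / 2,520 = 24,000 Hz.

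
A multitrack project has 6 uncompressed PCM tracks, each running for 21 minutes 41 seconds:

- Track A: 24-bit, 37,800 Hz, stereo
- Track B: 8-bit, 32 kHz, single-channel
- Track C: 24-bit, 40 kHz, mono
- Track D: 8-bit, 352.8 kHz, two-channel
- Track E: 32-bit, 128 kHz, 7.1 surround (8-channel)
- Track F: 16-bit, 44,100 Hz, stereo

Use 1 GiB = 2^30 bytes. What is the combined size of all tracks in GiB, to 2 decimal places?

6.49 GiB

21 minutes 41 seconds = 1,301 s.
Track A: 37,800 × 1,301 × 3 × 2 = 295,066,800 bytes.
Track B: 32,000 × 1,301 × 1 × 1 = 41,632,000 bytes.
Track C: 40,000 × 1,301 × 3 × 1 = 156,120,000 bytes.
Track D: 352,800 × 1,301 × 1 × 2 = 917,985,600 bytes.
Track E: 128,000 × 1,301 × 4 × 8 = 5,328,896,000 bytes.
Track F: 44,100 × 1,301 × 2 × 2 = 229,496,400 bytes.
Total = 6,969,196,800 bytes = 6.49 GiB.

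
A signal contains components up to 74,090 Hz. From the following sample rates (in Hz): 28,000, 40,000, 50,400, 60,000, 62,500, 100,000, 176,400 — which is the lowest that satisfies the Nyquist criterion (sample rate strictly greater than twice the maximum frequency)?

176,400 Hz

Need sample rate > 2 × 74,090 = 148,180 Hz.
Lowest listed rate above 148,180 Hz is 176,400 Hz.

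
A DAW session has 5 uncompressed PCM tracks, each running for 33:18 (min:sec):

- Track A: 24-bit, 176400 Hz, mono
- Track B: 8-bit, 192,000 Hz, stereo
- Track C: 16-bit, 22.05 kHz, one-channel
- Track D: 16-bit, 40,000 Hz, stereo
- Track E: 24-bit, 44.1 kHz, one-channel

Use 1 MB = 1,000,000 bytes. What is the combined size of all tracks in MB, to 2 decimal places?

33:18 (min:sec) = 1,998 s.
Track A: 176,400 × 1,998 × 3 × 1 = 1,057,341,600 bytes.
Track B: 192,000 × 1,998 × 1 × 2 = 767,232,000 bytes.
Track C: 22,050 × 1,998 × 2 × 1 = 88,111,800 bytes.
Track D: 40,000 × 1,998 × 2 × 2 = 319,680,000 bytes.
Track E: 44,100 × 1,998 × 3 × 1 = 264,335,400 bytes.
Total = 2,496,700,800 bytes = 2496.70 MB.

2496.70 MB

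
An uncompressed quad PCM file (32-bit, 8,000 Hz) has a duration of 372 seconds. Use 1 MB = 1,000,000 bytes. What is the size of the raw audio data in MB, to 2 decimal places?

Bytes = 8,000 samples/s × 372 s × 4 bytes/sample × 4 ch = 47,616,000 bytes.
47,616,000 / 1,000,000 = 47.62 MB.

47.62 MB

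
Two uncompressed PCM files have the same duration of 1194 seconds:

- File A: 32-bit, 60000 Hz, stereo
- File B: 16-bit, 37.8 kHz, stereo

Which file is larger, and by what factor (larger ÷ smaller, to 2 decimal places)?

File A, by a factor of 3.17

File A: 60,000 × 4 × 2 = 480,000 bytes/s.
File B: 37,800 × 2 × 2 = 151,200 bytes/s.
File A is larger; ratio = 573,120,000 / 180,532,800 = 3.17.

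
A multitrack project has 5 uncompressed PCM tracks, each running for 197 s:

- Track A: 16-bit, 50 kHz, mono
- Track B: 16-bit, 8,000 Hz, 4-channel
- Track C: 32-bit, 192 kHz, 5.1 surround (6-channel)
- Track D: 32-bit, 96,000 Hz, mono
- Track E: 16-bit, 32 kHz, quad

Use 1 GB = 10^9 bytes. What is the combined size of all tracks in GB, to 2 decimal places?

1.07 GB

Track A: 50,000 × 197 × 2 × 1 = 19,700,000 bytes.
Track B: 8,000 × 197 × 2 × 4 = 12,608,000 bytes.
Track C: 192,000 × 197 × 4 × 6 = 907,776,000 bytes.
Track D: 96,000 × 197 × 4 × 1 = 75,648,000 bytes.
Track E: 32,000 × 197 × 2 × 4 = 50,432,000 bytes.
Total = 1,066,164,000 bytes = 1.07 GB.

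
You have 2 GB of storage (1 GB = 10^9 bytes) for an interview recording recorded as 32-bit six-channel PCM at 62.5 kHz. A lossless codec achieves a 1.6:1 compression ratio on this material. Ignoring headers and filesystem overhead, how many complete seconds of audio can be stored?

Uncompressed byte rate = 62,500 × 4 × 6 = 1,500,000 bytes/s.
After 1.6:1 compression, effective rate ≈ 937500 bytes/s.
Capacity = 2 × 1,000,000,000 = 2,000,000,000 bytes.
2,000,000,000 / effective rate ≈ 2133.33 s → 2,133 seconds.

2,133 seconds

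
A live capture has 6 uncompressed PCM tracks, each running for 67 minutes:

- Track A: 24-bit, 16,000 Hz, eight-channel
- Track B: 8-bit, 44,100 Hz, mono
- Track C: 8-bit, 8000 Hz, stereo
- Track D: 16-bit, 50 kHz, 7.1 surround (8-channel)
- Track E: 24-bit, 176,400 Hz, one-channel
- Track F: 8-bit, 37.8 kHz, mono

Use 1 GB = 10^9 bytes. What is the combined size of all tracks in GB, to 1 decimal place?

67 minutes = 4,020 s.
Track A: 16,000 × 4,020 × 3 × 8 = 1,543,680,000 bytes.
Track B: 44,100 × 4,020 × 1 × 1 = 177,282,000 bytes.
Track C: 8,000 × 4,020 × 1 × 2 = 64,320,000 bytes.
Track D: 50,000 × 4,020 × 2 × 8 = 3,216,000,000 bytes.
Track E: 176,400 × 4,020 × 3 × 1 = 2,127,384,000 bytes.
Track F: 37,800 × 4,020 × 1 × 1 = 151,956,000 bytes.
Total = 7,280,622,000 bytes = 7.3 GB.

7.3 GB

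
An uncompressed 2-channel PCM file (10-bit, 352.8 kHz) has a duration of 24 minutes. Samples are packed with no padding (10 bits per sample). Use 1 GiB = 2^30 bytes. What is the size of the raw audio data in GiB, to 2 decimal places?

Duration = 24 minutes = 1,440 s.
Bits = 352,800 × 1,440 × 10 × 2 = 10,160,640,000 bits = 1,270,080,000 bytes.
1,270,080,000 / 1,073,741,824 = 1.18 GiB.

1.18 GiB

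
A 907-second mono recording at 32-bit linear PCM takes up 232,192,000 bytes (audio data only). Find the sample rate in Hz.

Bytes = sample_rate × seconds × bytes_per_sample × channels.
sample_rate = 232,192,000 / (907 × 4 × 1) = 232,192,000 / 3,628 = 64,000 Hz.

64,000 Hz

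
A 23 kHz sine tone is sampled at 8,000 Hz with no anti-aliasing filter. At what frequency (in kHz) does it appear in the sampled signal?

Nyquist = 8,000/2 = 4,000 Hz; 23,000 Hz exceeds it.
Alias = |23,000 − 3×8,000| = |23,000 − 24,000| = 1,000 Hz = 1 kHz.

1 kHz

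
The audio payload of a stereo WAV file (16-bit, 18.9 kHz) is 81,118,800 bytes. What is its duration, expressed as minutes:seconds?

Byte rate = 18,900 × 2 × 2 = 75,600 bytes/s.
Duration = 81,118,800 / 75,600 = 1,073 s.
1,073 s = 17:53.

17:53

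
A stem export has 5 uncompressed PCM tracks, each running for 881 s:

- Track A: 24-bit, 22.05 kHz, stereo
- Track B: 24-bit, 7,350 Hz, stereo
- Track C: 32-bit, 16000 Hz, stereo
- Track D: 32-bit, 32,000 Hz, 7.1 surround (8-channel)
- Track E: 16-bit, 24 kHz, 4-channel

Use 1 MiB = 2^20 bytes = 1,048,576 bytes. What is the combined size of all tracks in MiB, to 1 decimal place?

Track A: 22,050 × 881 × 3 × 2 = 116,556,300 bytes.
Track B: 7,350 × 881 × 3 × 2 = 38,852,100 bytes.
Track C: 16,000 × 881 × 4 × 2 = 112,768,000 bytes.
Track D: 32,000 × 881 × 4 × 8 = 902,144,000 bytes.
Track E: 24,000 × 881 × 2 × 4 = 169,152,000 bytes.
Total = 1,339,472,400 bytes = 1277.4 MiB.

1277.4 MiB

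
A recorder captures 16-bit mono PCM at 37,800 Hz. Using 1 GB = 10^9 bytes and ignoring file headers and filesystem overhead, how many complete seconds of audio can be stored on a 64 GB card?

846,560 seconds

Uncompressed byte rate = 37,800 × 2 × 1 = 75,600 bytes/s.
Capacity = 64 × 1,000,000,000 = 64,000,000,000 bytes.
64,000,000,000 / 75,600 ≈ 846560.85 s → 846,560 seconds.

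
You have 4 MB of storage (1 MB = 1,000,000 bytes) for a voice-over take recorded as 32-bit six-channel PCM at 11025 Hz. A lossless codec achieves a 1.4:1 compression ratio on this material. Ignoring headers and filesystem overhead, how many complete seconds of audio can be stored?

21 seconds

Uncompressed byte rate = 11,025 × 4 × 6 = 264,600 bytes/s.
After 1.4:1 compression, effective rate ≈ 189000 bytes/s.
Capacity = 4 × 1,000,000 = 4,000,000 bytes.
4,000,000 / effective rate ≈ 21.16 s → 21 seconds.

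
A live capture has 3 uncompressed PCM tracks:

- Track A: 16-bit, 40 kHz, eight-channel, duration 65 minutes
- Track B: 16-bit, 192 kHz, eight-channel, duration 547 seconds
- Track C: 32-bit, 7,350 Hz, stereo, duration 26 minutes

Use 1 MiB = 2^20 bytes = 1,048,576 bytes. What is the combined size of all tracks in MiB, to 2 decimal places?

4070.39 MiB

Track A: 65 minutes = 3,900 s; 40,000 × 3,900 × 2 × 8 = 2,496,000,000 bytes.
Track B: 192,000 × 547 × 2 × 8 = 1,680,384,000 bytes.
Track C: 26 minutes = 1,560 s; 7,350 × 1,560 × 4 × 2 = 91,728,000 bytes.
Total = 4,268,112,000 bytes = 4070.39 MiB.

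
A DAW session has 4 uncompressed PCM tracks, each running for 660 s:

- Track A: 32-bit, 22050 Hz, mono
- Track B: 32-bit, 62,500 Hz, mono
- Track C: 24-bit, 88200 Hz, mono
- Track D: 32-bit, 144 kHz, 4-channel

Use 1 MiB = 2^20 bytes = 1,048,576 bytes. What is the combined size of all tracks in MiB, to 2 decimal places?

1829.61 MiB

Track A: 22,050 × 660 × 4 × 1 = 58,212,000 bytes.
Track B: 62,500 × 660 × 4 × 1 = 165,000,000 bytes.
Track C: 88,200 × 660 × 3 × 1 = 174,636,000 bytes.
Track D: 144,000 × 660 × 4 × 4 = 1,520,640,000 bytes.
Total = 1,918,488,000 bytes = 1829.61 MiB.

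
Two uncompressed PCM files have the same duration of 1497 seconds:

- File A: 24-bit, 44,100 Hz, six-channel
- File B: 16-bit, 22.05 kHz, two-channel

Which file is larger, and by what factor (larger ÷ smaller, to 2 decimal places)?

File A: 44,100 × 3 × 6 = 793,800 bytes/s.
File B: 22,050 × 2 × 2 = 88,200 bytes/s.
File A is larger; ratio = 1,188,318,600 / 132,035,400 = 9.00.

File A, by a factor of 9.00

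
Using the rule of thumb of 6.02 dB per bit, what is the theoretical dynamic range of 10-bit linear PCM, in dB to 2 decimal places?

60.20 dB

10 × 6.02 = 60.20 dB.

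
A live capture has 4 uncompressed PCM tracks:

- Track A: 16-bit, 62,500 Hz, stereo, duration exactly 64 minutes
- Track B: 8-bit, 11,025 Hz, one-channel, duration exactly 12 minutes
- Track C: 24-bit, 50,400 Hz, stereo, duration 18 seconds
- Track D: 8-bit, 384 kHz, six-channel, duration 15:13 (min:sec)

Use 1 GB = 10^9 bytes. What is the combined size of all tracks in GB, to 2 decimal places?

3.08 GB

Track A: exactly 64 minutes = 3,840 s; 62,500 × 3,840 × 2 × 2 = 960,000,000 bytes.
Track B: exactly 12 minutes = 720 s; 11,025 × 720 × 1 × 1 = 7,938,000 bytes.
Track C: 50,400 × 18 × 3 × 2 = 5,443,200 bytes.
Track D: 15:13 (min:sec) = 913 s; 384,000 × 913 × 1 × 6 = 2,103,552,000 bytes.
Total = 3,076,933,200 bytes = 3.08 GB.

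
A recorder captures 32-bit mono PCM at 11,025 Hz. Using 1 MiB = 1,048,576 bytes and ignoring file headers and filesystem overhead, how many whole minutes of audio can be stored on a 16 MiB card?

Uncompressed byte rate = 11,025 × 4 × 1 = 44,100 bytes/s.
Capacity = 16 × 1,048,576 = 16,777,216 bytes.
16,777,216 / 44,100 ≈ 380.44 s → 6 minutes.

6 minutes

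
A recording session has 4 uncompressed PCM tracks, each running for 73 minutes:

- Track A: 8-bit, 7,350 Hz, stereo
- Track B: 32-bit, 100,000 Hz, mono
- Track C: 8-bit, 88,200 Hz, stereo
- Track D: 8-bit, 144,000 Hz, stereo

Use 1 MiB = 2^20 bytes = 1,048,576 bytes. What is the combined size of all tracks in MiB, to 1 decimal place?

3672.1 MiB

73 minutes = 4,380 s.
Track A: 7,350 × 4,380 × 1 × 2 = 64,386,000 bytes.
Track B: 100,000 × 4,380 × 4 × 1 = 1,752,000,000 bytes.
Track C: 88,200 × 4,380 × 1 × 2 = 772,632,000 bytes.
Track D: 144,000 × 4,380 × 1 × 2 = 1,261,440,000 bytes.
Total = 3,850,458,000 bytes = 3672.1 MiB.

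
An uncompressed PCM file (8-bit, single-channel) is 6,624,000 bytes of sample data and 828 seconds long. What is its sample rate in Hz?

8,000 Hz

Bytes = sample_rate × seconds × bytes_per_sample × channels.
sample_rate = 6,624,000 / (828 × 1 × 1) = 6,624,000 / 828 = 8,000 Hz.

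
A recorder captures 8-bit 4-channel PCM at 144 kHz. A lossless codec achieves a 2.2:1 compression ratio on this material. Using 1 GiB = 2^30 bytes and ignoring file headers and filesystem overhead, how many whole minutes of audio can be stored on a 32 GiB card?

Uncompressed byte rate = 144,000 × 1 × 4 = 576,000 bytes/s.
After 2.2:1 compression, effective rate ≈ 261818.18 bytes/s.
Capacity = 32 × 1,073,741,824 = 34,359,738,368 bytes.
34,359,738,368 / effective rate ≈ 131235.11 s → 2,187 minutes.

2,187 minutes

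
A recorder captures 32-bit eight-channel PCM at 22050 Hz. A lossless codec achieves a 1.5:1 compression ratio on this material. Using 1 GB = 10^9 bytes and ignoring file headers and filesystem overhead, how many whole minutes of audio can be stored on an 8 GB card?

283 minutes

Uncompressed byte rate = 22,050 × 4 × 8 = 705,600 bytes/s.
After 1.5:1 compression, effective rate ≈ 470400 bytes/s.
Capacity = 8 × 1,000,000,000 = 8,000,000,000 bytes.
8,000,000,000 / effective rate ≈ 17006.8 s → 283 minutes.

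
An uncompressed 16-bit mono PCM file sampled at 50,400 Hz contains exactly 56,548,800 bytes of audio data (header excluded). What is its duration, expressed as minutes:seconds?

Byte rate = 50,400 × 2 × 1 = 100,800 bytes/s.
Duration = 56,548,800 / 100,800 = 561 s.
561 s = 9:21.

9:21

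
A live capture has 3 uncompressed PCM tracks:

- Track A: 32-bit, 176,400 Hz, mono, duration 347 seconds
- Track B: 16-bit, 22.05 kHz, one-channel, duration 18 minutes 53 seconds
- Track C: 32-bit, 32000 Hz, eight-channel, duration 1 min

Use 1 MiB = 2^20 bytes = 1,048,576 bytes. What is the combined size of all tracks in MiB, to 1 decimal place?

Track A: 176,400 × 347 × 4 × 1 = 244,843,200 bytes.
Track B: 18 minutes 53 seconds = 1,133 s; 22,050 × 1,133 × 2 × 1 = 49,965,300 bytes.
Track C: 1 min = 60 s; 32,000 × 60 × 4 × 8 = 61,440,000 bytes.
Total = 356,248,500 bytes = 339.7 MiB.

339.7 MiB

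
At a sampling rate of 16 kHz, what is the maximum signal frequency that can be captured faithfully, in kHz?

8 kHz

Nyquist frequency = sample rate / 2 = 16,000 / 2 = 8 kHz.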